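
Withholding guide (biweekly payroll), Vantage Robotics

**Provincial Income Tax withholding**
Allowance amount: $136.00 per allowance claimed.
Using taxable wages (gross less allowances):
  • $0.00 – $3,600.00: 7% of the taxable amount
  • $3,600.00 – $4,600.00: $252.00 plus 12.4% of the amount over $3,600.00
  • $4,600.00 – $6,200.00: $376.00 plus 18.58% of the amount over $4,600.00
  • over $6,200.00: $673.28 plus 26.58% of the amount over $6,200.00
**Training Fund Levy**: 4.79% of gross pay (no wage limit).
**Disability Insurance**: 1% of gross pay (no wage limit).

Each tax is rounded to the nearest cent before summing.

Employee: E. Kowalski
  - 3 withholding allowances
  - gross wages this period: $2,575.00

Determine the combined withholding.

Provincial Income Tax: taxable = $2,575.00 − 3×$136.00 = $2,167.00
  7% × $2,167.00 = $151.69
Training Fund Levy: 4.79% × $2,575.00 = $123.34
Disability Insurance: 1% × $2,575.00 = $25.75
Total: $151.69 + $123.34 + $25.75 = $300.78

$300.78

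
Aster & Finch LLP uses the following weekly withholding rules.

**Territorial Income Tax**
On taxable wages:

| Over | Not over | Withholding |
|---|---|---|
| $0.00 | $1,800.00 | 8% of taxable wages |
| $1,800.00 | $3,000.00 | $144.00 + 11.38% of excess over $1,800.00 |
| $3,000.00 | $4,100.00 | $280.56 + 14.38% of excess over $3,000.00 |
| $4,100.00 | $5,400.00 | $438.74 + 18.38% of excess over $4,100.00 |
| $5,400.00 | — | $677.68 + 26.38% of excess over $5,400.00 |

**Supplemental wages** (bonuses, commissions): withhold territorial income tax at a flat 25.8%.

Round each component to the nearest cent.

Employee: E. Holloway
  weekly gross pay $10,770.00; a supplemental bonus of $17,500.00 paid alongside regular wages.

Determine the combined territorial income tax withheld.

$6,609.29

Territorial Income Tax: taxable = $10,770.00
  $677.68 + 26.38% × ($10,770.00 − $5,400.00) = $677.68 + 26.38% × $5,370.00 = $2,094.29
Supplemental (25.8% flat on bonus): 25.8% × $17,500.00 = $4,515.00
Total territorial income tax: $2,094.29 + $4,515.00 = $6,609.29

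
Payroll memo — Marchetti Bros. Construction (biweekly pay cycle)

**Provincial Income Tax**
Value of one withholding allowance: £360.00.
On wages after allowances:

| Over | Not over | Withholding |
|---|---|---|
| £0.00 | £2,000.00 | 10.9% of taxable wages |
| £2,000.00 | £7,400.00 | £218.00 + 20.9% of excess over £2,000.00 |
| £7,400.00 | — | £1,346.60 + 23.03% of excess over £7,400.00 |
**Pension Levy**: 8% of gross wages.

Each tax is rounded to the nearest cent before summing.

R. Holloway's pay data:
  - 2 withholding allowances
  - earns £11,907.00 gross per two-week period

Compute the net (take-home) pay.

Provincial Income Tax: taxable = £11,907.00 − 2×£360.00 = £11,187.00
  £1,346.60 + 23.03% × (£11,187.00 − £7,400.00) = £1,346.60 + 23.03% × £3,787.00 = £2,218.75
Pension Levy: 8% × £11,907.00 = £952.56
Total withheld: £2,218.75 + £952.56 = £3,171.31
Net pay: £11,907.00 − £3,171.31 = £8,735.69

£8,735.69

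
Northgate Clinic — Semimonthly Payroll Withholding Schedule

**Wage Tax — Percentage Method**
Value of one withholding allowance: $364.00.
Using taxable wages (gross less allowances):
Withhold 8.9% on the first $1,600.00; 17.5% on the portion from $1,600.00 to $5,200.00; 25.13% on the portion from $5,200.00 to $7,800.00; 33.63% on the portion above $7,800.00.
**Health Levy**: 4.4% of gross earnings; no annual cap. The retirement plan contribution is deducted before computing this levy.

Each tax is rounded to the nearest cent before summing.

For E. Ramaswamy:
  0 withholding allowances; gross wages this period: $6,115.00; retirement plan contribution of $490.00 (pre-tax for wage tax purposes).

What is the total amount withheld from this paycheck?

Wage Tax: taxable = $6,115.00 − $490.00 = $5,625.00
  $772.40 + 25.13% × ($5,625.00 − $5,200.00) = $772.40 + 25.13% × $425.00 = $879.20
Health Levy: 4.4% × $5,625.00 = $247.50
Total: $879.20 + $247.50 = $1,126.70

$1,126.70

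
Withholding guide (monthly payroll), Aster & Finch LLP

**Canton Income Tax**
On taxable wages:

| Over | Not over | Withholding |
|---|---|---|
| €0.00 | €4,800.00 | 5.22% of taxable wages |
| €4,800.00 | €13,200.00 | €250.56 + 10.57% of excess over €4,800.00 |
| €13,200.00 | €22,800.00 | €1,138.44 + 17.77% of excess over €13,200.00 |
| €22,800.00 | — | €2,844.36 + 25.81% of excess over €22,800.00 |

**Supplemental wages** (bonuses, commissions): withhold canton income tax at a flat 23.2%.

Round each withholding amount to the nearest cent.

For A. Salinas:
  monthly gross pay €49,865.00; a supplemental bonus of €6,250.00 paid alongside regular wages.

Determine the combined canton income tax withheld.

€11,279.84

Canton Income Tax: taxable = €49,865.00
  €2,844.36 + 25.81% × (€49,865.00 − €22,800.00) = €2,844.36 + 25.81% × €27,065.00 = €9,829.84
Supplemental (23.2% flat on bonus): 23.2% × €6,250.00 = €1,450.00
Total canton income tax: €9,829.84 + €1,450.00 = €11,279.84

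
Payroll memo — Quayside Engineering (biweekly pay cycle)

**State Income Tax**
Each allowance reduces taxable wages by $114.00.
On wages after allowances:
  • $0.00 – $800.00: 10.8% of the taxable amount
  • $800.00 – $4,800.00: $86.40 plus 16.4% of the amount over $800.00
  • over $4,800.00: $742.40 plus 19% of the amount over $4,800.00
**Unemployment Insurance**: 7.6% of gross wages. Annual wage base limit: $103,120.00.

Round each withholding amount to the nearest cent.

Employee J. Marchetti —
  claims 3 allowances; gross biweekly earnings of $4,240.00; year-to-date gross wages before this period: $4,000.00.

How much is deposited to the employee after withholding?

State Income Tax: taxable = $4,240.00 − 3×$114.00 = $3,898.00
  $86.40 + 16.4% × ($3,898.00 − $800.00) = $86.40 + 16.4% × $3,098.00 = $594.47
Unemployment Insurance: 7.6% × $4,240.00 = $322.24
Total withheld: $594.47 + $322.24 = $916.71
Net pay: $4,240.00 − $916.71 = $3,323.29

$3,323.29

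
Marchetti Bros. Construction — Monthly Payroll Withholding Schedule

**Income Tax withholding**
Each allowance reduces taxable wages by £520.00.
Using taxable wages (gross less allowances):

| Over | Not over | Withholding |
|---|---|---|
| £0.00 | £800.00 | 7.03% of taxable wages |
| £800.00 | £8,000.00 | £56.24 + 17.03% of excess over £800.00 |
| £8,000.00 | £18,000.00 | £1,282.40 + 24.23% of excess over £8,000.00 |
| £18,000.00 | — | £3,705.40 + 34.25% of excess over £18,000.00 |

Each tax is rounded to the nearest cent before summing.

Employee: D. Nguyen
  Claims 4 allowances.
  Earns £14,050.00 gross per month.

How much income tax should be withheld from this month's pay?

Income Tax: taxable = £14,050.00 − 4×£520.00 = £11,970.00
  £1,282.40 + 24.23% × (£11,970.00 − £8,000.00) = £1,282.40 + 24.23% × £3,970.00 = £2,244.33

£2,244.33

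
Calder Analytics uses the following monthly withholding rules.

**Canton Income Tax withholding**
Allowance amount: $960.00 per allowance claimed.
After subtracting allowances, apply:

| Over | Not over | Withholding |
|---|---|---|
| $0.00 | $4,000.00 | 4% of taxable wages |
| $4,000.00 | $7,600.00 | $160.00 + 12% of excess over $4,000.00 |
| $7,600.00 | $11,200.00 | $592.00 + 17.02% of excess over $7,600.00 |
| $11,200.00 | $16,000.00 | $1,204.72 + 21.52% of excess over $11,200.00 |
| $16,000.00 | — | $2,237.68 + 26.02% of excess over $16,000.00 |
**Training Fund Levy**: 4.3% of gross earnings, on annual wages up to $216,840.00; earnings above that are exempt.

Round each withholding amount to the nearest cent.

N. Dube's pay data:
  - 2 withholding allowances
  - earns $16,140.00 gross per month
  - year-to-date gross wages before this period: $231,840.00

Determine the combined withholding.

Canton Income Tax: taxable = $16,140.00 − 2×$960.00 = $14,220.00
  $1,204.72 + 21.52% × ($14,220.00 − $11,200.00) = $1,204.72 + 21.52% × $3,020.00 = $1,854.62
Training Fund Levy: YTD $231,840.00 ≥ cap $216,840.00 → $0.00
Total: $1,854.62 + $0.00 = $1,854.62

$1,854.62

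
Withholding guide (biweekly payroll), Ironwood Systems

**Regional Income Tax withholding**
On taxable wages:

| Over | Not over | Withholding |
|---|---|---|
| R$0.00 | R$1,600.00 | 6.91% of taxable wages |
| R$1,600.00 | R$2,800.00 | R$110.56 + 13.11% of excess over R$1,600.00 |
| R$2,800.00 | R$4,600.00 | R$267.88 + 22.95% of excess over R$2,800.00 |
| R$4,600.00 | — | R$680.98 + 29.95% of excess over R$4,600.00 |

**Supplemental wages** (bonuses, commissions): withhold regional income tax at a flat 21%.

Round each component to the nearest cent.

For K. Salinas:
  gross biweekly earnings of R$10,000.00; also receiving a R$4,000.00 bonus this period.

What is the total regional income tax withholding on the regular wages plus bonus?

Regional Income Tax: taxable = R$10,000.00
  R$680.98 + 29.95% × (R$10,000.00 − R$4,600.00) = R$680.98 + 29.95% × R$5,400.00 = R$2,298.28
Supplemental (21% flat on bonus): 21% × R$4,000.00 = R$840.00
Total regional income tax: R$2,298.28 + R$840.00 = R$3,138.28

R$3,138.28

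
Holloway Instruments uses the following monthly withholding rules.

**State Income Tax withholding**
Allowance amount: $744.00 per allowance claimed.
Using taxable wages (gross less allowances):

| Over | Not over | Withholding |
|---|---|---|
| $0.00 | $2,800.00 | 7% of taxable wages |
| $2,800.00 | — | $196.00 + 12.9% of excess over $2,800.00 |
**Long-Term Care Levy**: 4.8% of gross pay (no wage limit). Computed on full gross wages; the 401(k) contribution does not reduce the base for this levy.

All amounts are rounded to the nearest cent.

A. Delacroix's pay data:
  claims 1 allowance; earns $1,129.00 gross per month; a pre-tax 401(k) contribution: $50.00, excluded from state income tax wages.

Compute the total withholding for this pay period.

State Income Tax: taxable = $1,129.00 − $50.00 − 1×$744.00 = $335.00
  7% × $335.00 = $23.45
Long-Term Care Levy: 4.8% × $1,129.00 = $54.19
Total: $23.45 + $54.19 = $77.64

$77.64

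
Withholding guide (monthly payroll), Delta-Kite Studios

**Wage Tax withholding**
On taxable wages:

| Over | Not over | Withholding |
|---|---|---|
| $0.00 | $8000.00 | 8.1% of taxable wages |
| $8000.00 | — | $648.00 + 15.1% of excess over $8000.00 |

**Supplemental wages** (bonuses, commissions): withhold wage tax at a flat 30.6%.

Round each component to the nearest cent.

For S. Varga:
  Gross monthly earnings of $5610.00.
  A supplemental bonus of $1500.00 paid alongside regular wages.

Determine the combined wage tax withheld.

$913.41

Wage Tax: taxable = $5610.00
  8.1% × $5610.00 = $454.41
Supplemental (30.6% flat on bonus): 30.6% × $1500.00 = $459.00
Total wage tax: $454.41 + $459.00 = $913.41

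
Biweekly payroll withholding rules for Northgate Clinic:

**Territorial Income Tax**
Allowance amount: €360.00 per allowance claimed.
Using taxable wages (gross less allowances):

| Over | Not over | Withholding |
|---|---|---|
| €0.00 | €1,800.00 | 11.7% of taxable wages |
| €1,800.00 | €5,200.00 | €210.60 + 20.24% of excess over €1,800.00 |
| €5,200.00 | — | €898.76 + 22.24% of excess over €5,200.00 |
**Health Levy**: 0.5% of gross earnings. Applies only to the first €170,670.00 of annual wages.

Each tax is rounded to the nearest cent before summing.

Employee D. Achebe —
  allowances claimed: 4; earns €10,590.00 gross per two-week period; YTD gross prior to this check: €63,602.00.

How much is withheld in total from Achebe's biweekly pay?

€1,830.19

Territorial Income Tax: taxable = €10,590.00 − 4×€360.00 = €9,150.00
  €898.76 + 22.24% × (€9,150.00 − €5,200.00) = €898.76 + 22.24% × €3,950.00 = €1,777.24
Health Levy: 0.5% × €10,590.00 = €52.95
Total: €1,777.24 + €52.95 = €1,830.19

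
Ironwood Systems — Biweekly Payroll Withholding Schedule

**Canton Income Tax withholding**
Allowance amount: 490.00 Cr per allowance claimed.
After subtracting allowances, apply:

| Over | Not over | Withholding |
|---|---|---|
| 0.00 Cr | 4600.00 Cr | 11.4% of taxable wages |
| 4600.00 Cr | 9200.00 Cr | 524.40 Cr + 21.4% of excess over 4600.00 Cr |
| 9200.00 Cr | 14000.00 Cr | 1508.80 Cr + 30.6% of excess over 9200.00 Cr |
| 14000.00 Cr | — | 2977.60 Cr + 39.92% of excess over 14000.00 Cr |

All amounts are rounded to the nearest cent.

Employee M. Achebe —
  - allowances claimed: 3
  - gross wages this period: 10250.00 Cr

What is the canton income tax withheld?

Canton Income Tax: taxable = 10250.00 Cr − 3×490.00 Cr = 8780.00 Cr
  524.40 Cr + 21.4% × (8780.00 Cr − 4600.00 Cr) = 524.40 Cr + 21.4% × 4180.00 Cr = 1418.92 Cr

1418.92 Cr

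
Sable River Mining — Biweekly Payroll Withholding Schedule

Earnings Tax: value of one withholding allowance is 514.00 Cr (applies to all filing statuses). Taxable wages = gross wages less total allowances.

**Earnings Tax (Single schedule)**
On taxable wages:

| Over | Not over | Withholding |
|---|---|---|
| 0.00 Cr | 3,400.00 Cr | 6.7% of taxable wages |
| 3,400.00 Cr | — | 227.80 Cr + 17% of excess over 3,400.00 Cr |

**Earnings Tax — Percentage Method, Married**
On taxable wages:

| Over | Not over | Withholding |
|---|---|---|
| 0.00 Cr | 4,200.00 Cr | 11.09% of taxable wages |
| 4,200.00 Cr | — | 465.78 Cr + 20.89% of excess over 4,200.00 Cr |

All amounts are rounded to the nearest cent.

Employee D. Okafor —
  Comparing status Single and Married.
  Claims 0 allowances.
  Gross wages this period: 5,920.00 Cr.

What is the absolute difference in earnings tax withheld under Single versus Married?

168.89 Cr

Earnings Tax (Single): taxable = 5,920.00 Cr
  227.80 Cr + 17% × (5,920.00 Cr − 3,400.00 Cr) = 227.80 Cr + 17% × 2,520.00 Cr = 656.20 Cr
Earnings Tax (Married): taxable = 5,920.00 Cr
  465.78 Cr + 20.89% × (5,920.00 Cr − 4,200.00 Cr) = 465.78 Cr + 20.89% × 1,720.00 Cr = 825.09 Cr
Difference: |656.20 Cr − 825.09 Cr| = 168.89 Cr (higher under Married)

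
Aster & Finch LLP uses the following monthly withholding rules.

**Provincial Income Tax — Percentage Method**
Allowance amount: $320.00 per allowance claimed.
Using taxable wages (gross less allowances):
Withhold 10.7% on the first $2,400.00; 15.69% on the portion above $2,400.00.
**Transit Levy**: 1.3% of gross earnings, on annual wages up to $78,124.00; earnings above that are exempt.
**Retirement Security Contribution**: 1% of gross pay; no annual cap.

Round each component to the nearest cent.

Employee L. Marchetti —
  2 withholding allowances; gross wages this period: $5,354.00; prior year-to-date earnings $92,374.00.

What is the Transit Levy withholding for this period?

Transit Levy: YTD $92,374.00 ≥ cap $78,124.00 → $0.00

$0.00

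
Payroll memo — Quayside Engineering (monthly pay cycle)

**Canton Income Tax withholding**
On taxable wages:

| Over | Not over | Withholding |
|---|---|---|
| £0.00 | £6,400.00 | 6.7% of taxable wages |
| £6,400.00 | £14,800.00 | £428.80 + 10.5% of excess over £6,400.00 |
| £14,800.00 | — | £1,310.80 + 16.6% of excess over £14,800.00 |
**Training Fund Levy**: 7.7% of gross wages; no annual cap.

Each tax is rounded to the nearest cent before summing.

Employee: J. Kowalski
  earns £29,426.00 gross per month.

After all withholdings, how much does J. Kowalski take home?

Canton Income Tax: taxable = £29,426.00
  £1,310.80 + 16.6% × (£29,426.00 − £14,800.00) = £1,310.80 + 16.6% × £14,626.00 = £3,738.72
Training Fund Levy: 7.7% × £29,426.00 = £2,265.80
Total withheld: £3,738.72 + £2,265.80 = £6,004.52
Net pay: £29,426.00 − £6,004.52 = £23,421.48

£23,421.48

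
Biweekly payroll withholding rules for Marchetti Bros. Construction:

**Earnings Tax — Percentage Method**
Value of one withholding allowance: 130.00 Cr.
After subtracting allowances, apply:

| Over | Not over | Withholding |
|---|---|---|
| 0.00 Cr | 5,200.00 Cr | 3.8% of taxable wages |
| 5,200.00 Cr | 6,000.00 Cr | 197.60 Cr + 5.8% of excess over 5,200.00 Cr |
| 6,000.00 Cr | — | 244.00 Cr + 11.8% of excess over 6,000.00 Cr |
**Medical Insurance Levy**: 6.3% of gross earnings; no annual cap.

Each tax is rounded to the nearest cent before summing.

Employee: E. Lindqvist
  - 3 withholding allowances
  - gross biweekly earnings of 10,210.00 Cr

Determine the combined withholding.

1,337.99 Cr

Earnings Tax: taxable = 10,210.00 Cr − 3×130.00 Cr = 9,820.00 Cr
  244.00 Cr + 11.8% × (9,820.00 Cr − 6,000.00 Cr) = 244.00 Cr + 11.8% × 3,820.00 Cr = 694.76 Cr
Medical Insurance Levy: 6.3% × 10,210.00 Cr = 643.23 Cr
Total: 694.76 Cr + 643.23 Cr = 1,337.99 Cr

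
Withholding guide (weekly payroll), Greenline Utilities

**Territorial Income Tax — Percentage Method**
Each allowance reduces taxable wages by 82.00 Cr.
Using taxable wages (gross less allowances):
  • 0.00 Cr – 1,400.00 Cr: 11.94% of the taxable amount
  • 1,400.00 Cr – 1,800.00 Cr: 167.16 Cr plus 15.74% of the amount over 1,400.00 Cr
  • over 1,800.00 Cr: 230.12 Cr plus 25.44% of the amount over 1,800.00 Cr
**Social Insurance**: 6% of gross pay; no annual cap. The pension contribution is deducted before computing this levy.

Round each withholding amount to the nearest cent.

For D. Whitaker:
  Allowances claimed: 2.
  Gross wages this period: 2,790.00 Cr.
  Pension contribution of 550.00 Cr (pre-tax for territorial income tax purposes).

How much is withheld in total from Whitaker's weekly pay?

Territorial Income Tax: taxable = 2,790.00 Cr − 550.00 Cr − 2×82.00 Cr = 2,076.00 Cr
  230.12 Cr + 25.44% × (2,076.00 Cr − 1,800.00 Cr) = 230.12 Cr + 25.44% × 276.00 Cr = 300.33 Cr
Social Insurance: 6% × 2,240.00 Cr = 134.40 Cr
Total: 300.33 Cr + 134.40 Cr = 434.73 Cr

434.73 Cr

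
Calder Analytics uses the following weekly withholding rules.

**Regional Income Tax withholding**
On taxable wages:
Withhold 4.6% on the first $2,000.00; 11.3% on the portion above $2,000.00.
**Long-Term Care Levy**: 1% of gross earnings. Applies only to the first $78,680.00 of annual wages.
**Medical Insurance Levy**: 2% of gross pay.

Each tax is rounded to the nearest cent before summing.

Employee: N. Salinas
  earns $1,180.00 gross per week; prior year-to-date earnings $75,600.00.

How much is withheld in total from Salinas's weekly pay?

Regional Income Tax: taxable = $1,180.00
  4.6% × $1,180.00 = $54.28
Long-Term Care Levy: 1% × $1,180.00 = $11.80
Medical Insurance Levy: 2% × $1,180.00 = $23.60
Total: $54.28 + $11.80 + $23.60 = $89.68

$89.68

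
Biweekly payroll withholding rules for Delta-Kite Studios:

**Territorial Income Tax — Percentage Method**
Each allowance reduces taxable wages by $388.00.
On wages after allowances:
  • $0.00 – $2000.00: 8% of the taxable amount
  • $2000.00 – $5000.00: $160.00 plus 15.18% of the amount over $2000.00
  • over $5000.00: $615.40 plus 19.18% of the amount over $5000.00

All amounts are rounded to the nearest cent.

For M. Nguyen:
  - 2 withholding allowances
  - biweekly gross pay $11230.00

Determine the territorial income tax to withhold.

$1661.48

Territorial Income Tax: taxable = $11230.00 − 2×$388.00 = $10454.00
  $615.40 + 19.18% × ($10454.00 − $5000.00) = $615.40 + 19.18% × $5454.00 = $1661.48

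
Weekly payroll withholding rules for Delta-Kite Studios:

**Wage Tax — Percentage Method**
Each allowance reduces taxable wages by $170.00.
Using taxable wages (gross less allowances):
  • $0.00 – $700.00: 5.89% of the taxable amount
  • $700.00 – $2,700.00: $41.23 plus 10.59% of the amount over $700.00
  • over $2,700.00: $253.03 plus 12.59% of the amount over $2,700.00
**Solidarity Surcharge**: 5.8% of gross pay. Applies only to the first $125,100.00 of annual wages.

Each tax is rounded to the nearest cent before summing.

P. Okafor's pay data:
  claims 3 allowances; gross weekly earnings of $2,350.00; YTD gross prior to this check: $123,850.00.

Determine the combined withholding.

$234.46

Wage Tax: taxable = $2,350.00 − 3×$170.00 = $1,840.00
  $41.23 + 10.59% × ($1,840.00 − $700.00) = $41.23 + 10.59% × $1,140.00 = $161.96
Solidarity Surcharge: cap $125,100.00 − YTD $123,850.00 = $1,250.00 subject; 5.8% × $1,250.00 = $72.50
Total: $161.96 + $72.50 = $234.46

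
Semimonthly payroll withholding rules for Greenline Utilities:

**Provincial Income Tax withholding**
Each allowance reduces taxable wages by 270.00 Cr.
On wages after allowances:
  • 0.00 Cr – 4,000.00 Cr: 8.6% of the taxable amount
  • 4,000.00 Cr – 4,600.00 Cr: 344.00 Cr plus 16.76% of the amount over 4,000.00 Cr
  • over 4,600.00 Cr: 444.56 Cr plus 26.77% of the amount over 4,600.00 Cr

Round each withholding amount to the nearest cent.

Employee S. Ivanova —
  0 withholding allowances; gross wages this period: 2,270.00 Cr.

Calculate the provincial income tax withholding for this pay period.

195.22 Cr

Provincial Income Tax: taxable = 2,270.00 Cr
  8.6% × 2,270.00 Cr = 195.22 Cr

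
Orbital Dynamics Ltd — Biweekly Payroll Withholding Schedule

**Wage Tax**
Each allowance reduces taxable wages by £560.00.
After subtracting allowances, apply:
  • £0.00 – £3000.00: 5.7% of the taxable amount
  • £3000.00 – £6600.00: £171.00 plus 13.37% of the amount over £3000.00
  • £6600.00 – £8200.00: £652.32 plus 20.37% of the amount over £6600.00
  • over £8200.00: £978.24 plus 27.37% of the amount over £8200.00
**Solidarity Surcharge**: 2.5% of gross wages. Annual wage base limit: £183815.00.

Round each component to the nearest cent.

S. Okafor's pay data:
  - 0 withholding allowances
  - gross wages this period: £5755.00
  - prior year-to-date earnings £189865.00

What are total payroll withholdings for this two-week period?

Wage Tax: taxable = £5755.00
  £171.00 + 13.37% × (£5755.00 − £3000.00) = £171.00 + 13.37% × £2755.00 = £539.34
Solidarity Surcharge: YTD £189865.00 ≥ cap £183815.00 → £0.00
Total: £539.34 + £0.00 = £539.34

£539.34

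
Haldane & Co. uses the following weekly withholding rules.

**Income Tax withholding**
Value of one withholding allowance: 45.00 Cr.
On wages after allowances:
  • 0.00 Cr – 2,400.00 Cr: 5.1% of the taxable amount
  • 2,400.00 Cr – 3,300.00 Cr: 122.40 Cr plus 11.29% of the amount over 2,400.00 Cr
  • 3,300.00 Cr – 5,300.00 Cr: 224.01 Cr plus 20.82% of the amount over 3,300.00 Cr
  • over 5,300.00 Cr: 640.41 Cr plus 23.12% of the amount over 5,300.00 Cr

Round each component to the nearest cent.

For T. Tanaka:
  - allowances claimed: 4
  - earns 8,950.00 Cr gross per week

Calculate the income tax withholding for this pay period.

Income Tax: taxable = 8,950.00 Cr − 4×45.00 Cr = 8,770.00 Cr
  640.41 Cr + 23.12% × (8,770.00 Cr − 5,300.00 Cr) = 640.41 Cr + 23.12% × 3,470.00 Cr = 1,442.67 Cr

1,442.67 Cr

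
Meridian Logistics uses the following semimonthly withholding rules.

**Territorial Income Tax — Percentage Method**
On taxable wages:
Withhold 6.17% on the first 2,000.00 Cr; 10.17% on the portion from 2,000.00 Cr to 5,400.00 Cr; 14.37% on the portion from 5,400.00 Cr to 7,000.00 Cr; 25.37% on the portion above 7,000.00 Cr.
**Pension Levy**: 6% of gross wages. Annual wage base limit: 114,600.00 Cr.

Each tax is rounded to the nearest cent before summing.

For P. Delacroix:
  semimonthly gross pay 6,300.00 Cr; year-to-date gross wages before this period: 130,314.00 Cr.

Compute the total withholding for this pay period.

Territorial Income Tax: taxable = 6,300.00 Cr
  469.18 Cr + 14.37% × (6,300.00 Cr − 5,400.00 Cr) = 469.18 Cr + 14.37% × 900.00 Cr = 598.51 Cr
Pension Levy: YTD 130,314.00 Cr ≥ cap 114,600.00 Cr → 0.00 Cr
Total: 598.51 Cr + 0.00 Cr = 598.51 Cr

598.51 Cr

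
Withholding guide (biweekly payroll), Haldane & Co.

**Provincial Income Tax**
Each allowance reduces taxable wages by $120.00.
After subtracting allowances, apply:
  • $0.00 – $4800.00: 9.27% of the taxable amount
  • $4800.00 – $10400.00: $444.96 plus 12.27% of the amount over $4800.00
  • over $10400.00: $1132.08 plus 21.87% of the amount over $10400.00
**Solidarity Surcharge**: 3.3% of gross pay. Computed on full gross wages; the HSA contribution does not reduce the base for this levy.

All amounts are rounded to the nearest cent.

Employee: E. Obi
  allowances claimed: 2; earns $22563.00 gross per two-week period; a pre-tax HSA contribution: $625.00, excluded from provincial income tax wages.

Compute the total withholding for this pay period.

$4347.53

Provincial Income Tax: taxable = $22563.00 − $625.00 − 2×$120.00 = $21698.00
  $1132.08 + 21.87% × ($21698.00 − $10400.00) = $1132.08 + 21.87% × $11298.00 = $3602.95
Solidarity Surcharge: 3.3% × $22563.00 = $744.58
Total: $3602.95 + $744.58 = $4347.53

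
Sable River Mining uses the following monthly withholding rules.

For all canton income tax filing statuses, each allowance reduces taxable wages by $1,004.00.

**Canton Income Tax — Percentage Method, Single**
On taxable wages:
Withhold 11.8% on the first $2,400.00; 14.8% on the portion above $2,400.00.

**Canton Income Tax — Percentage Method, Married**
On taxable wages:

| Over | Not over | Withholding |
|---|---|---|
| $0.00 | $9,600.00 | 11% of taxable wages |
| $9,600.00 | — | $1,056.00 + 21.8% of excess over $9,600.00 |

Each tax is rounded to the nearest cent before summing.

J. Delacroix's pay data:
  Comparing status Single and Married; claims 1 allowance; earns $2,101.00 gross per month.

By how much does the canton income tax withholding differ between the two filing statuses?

Canton Income Tax (Single): taxable = $2,101.00 − 1×$1,004.00 = $1,097.00
  11.8% × $1,097.00 = $129.45
Canton Income Tax (Married): taxable = $2,101.00 − 1×$1,004.00 = $1,097.00
  11% × $1,097.00 = $120.67
Difference: |$129.45 − $120.67| = $8.78 (higher under Single)

$8.78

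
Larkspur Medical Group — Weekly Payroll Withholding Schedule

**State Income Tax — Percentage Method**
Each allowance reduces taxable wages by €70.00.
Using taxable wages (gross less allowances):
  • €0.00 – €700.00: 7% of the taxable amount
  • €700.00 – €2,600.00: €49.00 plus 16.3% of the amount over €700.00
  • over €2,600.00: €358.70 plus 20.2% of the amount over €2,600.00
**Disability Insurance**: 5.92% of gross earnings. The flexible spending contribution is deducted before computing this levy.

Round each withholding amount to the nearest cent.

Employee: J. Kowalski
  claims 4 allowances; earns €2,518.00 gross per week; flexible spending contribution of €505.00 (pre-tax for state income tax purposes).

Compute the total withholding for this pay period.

State Income Tax: taxable = €2,518.00 − €505.00 − 4×€70.00 = €1,733.00
  €49.00 + 16.3% × (€1,733.00 − €700.00) = €49.00 + 16.3% × €1,033.00 = €217.38
Disability Insurance: 5.92% × €2,013.00 = €119.17
Total: €217.38 + €119.17 = €336.55

€336.55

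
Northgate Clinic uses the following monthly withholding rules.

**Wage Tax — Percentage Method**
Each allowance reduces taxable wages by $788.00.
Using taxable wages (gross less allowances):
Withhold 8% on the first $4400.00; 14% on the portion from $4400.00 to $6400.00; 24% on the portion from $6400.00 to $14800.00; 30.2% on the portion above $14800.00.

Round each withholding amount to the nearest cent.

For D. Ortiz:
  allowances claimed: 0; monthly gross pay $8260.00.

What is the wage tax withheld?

$1078.40

Wage Tax: taxable = $8260.00
  $632.00 + 24% × ($8260.00 − $6400.00) = $632.00 + 24% × $1860.00 = $1078.40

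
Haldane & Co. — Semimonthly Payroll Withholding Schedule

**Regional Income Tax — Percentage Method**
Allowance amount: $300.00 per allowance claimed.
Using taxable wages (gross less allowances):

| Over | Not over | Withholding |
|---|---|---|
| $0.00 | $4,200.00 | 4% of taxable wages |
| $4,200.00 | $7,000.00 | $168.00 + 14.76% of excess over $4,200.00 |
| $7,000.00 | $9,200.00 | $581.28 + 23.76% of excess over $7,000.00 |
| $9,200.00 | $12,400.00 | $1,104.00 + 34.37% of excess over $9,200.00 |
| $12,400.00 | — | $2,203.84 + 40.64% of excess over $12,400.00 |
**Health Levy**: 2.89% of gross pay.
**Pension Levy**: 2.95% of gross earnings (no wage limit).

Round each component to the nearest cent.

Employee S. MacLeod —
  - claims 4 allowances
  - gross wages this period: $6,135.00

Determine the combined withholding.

Regional Income Tax: taxable = $6,135.00 − 4×$300.00 = $4,935.00
  $168.00 + 14.76% × ($4,935.00 − $4,200.00) = $168.00 + 14.76% × $735.00 = $276.49
Health Levy: 2.89% × $6,135.00 = $177.30
Pension Levy: 2.95% × $6,135.00 = $180.98
Total: $276.49 + $177.30 + $180.98 = $634.77

$634.77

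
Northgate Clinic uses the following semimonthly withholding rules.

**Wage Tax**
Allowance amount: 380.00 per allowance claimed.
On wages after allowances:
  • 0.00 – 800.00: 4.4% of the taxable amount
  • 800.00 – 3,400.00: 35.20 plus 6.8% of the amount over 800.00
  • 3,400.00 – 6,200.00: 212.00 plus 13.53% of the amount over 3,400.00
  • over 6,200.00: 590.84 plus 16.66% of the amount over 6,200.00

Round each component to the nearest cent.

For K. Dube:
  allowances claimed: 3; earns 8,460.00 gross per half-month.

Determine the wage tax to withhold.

Wage Tax: taxable = 8,460.00 − 3×380.00 = 7,320.00
  590.84 + 16.66% × (7,320.00 − 6,200.00) = 590.84 + 16.66% × 1,120.00 = 777.43

777.43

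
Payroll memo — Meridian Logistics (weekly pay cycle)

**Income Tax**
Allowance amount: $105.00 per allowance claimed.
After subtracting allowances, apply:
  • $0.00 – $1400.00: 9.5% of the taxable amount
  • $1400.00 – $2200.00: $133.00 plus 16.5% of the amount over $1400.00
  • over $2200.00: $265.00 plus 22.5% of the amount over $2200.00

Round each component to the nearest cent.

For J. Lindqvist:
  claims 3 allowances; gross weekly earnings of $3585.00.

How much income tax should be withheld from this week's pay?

$505.75

Income Tax: taxable = $3585.00 − 3×$105.00 = $3270.00
  $265.00 + 22.5% × ($3270.00 − $2200.00) = $265.00 + 22.5% × $1070.00 = $505.75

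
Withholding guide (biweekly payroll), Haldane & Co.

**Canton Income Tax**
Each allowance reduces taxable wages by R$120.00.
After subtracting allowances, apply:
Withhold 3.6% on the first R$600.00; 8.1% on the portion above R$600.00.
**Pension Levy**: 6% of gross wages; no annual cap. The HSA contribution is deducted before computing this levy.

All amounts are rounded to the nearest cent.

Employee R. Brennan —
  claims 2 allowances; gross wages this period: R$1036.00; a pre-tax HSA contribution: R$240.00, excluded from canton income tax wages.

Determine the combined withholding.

Canton Income Tax: taxable = R$1036.00 − R$240.00 − 2×R$120.00 = R$556.00
  3.6% × R$556.00 = R$20.02
Pension Levy: 6% × R$796.00 = R$47.76
Total: R$20.02 + R$47.76 = R$67.78

R$67.78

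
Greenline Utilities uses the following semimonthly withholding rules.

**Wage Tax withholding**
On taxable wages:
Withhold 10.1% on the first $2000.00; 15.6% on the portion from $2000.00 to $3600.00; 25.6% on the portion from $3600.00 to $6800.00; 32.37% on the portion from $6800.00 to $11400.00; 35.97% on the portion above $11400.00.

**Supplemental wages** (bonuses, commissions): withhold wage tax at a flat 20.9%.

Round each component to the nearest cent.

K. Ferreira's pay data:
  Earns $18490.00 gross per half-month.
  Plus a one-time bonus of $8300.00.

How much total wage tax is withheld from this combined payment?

$7044.79

Wage Tax: taxable = $18490.00
  $2759.82 + 35.97% × ($18490.00 − $11400.00) = $2759.82 + 35.97% × $7090.00 = $5310.09
Supplemental (20.9% flat on bonus): 20.9% × $8300.00 = $1734.70
Total wage tax: $5310.09 + $1734.70 = $7044.79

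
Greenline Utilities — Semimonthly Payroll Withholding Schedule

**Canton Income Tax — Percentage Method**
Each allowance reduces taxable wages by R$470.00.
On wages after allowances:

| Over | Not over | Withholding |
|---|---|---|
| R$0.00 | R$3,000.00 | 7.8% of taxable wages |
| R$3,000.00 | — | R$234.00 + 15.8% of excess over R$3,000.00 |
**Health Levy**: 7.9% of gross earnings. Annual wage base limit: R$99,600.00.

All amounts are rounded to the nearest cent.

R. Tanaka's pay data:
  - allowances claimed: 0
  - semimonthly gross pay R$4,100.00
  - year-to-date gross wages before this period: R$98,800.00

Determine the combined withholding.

R$471.00

Canton Income Tax: taxable = R$4,100.00
  R$234.00 + 15.8% × (R$4,100.00 − R$3,000.00) = R$234.00 + 15.8% × R$1,100.00 = R$407.80
Health Levy: cap R$99,600.00 − YTD R$98,800.00 = R$800.00 subject; 7.9% × R$800.00 = R$63.20
Total: R$407.80 + R$63.20 = R$471.00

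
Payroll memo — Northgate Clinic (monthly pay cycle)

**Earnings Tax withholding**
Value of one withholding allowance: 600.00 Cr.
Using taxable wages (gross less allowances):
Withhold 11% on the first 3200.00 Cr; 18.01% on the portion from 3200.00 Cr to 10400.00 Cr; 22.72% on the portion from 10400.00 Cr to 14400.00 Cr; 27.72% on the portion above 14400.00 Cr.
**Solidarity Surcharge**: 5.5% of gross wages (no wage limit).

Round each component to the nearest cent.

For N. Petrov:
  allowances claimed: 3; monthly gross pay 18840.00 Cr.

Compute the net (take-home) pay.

14514.47 Cr

Earnings Tax: taxable = 18840.00 Cr − 3×600.00 Cr = 17040.00 Cr
  2557.52 Cr + 27.72% × (17040.00 Cr − 14400.00 Cr) = 2557.52 Cr + 27.72% × 2640.00 Cr = 3289.33 Cr
Solidarity Surcharge: 5.5% × 18840.00 Cr = 1036.20 Cr
Total withheld: 3289.33 Cr + 1036.20 Cr = 4325.53 Cr
Net pay: 18840.00 Cr − 4325.53 Cr = 14514.47 Cr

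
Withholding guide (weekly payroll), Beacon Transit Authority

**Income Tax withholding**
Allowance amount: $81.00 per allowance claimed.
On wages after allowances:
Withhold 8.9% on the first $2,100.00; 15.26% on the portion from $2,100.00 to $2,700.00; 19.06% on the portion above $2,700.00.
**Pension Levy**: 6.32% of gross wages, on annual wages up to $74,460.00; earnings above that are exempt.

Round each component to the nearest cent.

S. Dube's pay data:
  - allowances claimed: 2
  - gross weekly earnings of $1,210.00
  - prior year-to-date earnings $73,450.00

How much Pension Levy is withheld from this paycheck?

Pension Levy: cap $74,460.00 − YTD $73,450.00 = $1,010.00 subject; 6.32% × $1,010.00 = $63.83

$63.83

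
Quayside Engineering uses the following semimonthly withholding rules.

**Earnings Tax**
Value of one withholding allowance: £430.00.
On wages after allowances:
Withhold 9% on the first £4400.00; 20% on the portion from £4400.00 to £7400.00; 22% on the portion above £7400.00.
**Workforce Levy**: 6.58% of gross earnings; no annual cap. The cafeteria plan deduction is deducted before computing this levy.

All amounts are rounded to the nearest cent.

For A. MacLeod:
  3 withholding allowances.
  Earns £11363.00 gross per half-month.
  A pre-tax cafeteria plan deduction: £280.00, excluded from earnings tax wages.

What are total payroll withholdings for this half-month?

£2251.72

Earnings Tax: taxable = £11363.00 − £280.00 − 3×£430.00 = £9793.00
  £996.00 + 22% × (£9793.00 − £7400.00) = £996.00 + 22% × £2393.00 = £1522.46
Workforce Levy: 6.58% × £11083.00 = £729.26
Total: £1522.46 + £729.26 = £2251.72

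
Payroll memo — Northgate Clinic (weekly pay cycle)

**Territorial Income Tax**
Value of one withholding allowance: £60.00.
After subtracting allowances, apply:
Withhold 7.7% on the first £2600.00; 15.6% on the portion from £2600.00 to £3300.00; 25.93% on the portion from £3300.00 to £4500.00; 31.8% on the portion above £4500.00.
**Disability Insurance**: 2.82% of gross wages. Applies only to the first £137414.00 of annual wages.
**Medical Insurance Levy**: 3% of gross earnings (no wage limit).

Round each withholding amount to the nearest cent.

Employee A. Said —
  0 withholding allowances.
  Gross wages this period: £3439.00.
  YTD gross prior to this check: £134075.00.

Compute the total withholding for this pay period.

Territorial Income Tax: taxable = £3439.00
  £309.40 + 25.93% × (£3439.00 − £3300.00) = £309.40 + 25.93% × £139.00 = £345.44
Disability Insurance: cap £137414.00 − YTD £134075.00 = £3339.00 subject; 2.82% × £3339.00 = £94.16
Medical Insurance Levy: 3% × £3439.00 = £103.17
Total: £345.44 + £94.16 + £103.17 = £542.77

£542.77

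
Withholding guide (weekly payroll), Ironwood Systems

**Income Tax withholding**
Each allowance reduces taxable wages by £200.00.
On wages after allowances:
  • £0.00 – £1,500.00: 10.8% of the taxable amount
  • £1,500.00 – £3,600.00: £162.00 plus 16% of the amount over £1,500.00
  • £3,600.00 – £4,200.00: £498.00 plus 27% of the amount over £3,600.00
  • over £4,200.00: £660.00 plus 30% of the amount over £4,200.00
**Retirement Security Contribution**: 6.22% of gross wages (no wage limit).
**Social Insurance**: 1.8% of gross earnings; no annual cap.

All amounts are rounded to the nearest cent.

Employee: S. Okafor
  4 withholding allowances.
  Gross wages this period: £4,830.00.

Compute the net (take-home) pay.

Income Tax: taxable = £4,830.00 − 4×£200.00 = £4,030.00
  £498.00 + 27% × (£4,030.00 − £3,600.00) = £498.00 + 27% × £430.00 = £614.10
Retirement Security Contribution: 6.22% × £4,830.00 = £300.43
Social Insurance: 1.8% × £4,830.00 = £86.94
Total withheld: £614.10 + £300.43 + £86.94 = £1,001.47
Net pay: £4,830.00 − £1,001.47 = £3,828.53

£3,828.53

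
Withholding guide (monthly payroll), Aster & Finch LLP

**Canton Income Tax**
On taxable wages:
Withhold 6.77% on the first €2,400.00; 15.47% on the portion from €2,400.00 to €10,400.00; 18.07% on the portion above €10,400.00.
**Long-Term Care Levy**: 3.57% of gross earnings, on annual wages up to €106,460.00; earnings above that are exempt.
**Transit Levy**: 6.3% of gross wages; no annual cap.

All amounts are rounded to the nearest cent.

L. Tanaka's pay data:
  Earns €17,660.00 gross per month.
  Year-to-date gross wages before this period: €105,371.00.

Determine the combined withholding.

Canton Income Tax: taxable = €17,660.00
  €1,400.08 + 18.07% × (€17,660.00 − €10,400.00) = €1,400.08 + 18.07% × €7,260.00 = €2,711.96
Long-Term Care Levy: cap €106,460.00 − YTD €105,371.00 = €1,089.00 subject; 3.57% × €1,089.00 = €38.88
Transit Levy: 6.3% × €17,660.00 = €1,112.58
Total: €2,711.96 + €38.88 + €1,112.58 = €3,863.42

€3,863.42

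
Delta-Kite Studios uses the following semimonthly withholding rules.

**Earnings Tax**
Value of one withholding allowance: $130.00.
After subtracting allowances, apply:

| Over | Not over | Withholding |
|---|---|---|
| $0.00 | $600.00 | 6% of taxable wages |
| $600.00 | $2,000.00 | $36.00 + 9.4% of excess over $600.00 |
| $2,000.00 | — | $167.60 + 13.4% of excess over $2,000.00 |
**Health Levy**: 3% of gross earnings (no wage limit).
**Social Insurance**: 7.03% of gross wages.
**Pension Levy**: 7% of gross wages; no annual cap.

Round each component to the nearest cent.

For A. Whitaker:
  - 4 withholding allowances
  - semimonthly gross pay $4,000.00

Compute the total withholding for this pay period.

$1,047.12

Earnings Tax: taxable = $4,000.00 − 4×$130.00 = $3,480.00
  $167.60 + 13.4% × ($3,480.00 − $2,000.00) = $167.60 + 13.4% × $1,480.00 = $365.92
Health Levy: 3% × $4,000.00 = $120.00
Social Insurance: 7.03% × $4,000.00 = $281.20
Pension Levy: 7% × $4,000.00 = $280.00
Total: $365.92 + $120.00 + $281.20 + $280.00 = $1,047.12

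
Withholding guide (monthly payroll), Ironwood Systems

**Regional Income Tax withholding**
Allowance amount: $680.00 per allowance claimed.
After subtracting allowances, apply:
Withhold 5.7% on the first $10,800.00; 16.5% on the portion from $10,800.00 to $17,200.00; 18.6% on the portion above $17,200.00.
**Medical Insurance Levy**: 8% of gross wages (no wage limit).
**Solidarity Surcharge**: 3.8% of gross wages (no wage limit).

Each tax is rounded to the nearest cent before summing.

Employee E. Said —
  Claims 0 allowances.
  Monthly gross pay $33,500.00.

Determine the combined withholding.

Regional Income Tax: taxable = $33,500.00
  $1,671.60 + 18.6% × ($33,500.00 − $17,200.00) = $1,671.60 + 18.6% × $16,300.00 = $4,703.40
Medical Insurance Levy: 8% × $33,500.00 = $2,680.00
Solidarity Surcharge: 3.8% × $33,500.00 = $1,273.00
Total: $4,703.40 + $2,680.00 + $1,273.00 = $8,656.40

$8,656.40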